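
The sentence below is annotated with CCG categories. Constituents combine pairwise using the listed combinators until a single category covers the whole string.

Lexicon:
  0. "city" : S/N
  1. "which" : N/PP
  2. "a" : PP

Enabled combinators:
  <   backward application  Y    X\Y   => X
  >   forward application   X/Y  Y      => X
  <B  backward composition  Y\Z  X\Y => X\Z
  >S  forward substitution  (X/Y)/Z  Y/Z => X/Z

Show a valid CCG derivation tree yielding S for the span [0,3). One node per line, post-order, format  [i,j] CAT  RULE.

[0,3] S   >
  [0,1] "city" : S/N
  [1,3] N   >
    [1,2] "which" : N/PP
    [2,3] "a" : PP

[0,1] S/N  lex  "city"
[1,2] N/PP  lex  "which"
[2,3] PP  lex  "a"
[1,3] N  >  k=2
[0,3] S  >  k=1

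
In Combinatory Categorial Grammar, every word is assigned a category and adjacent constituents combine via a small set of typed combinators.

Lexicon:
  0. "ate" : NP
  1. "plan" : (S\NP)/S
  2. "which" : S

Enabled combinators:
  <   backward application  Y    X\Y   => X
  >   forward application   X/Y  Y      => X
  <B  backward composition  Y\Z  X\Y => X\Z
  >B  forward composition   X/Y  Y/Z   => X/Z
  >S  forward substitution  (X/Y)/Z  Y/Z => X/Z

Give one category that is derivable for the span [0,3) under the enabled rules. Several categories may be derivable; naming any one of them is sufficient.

S

[0,3] S   <
  [0,1] "ate" : NP
  [1,3] S\NP   >
    [1,2] "plan" : (S\NP)/S
    [2,3] "which" : S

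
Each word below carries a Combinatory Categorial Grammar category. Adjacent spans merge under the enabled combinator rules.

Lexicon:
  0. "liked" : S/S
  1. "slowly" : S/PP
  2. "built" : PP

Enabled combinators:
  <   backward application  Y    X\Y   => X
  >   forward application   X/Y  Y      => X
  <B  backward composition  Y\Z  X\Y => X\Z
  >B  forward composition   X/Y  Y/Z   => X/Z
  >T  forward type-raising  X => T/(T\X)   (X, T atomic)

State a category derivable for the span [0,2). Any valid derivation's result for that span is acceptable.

S/PP

[0,3] S   >
  [0,2] S/PP   >B
    [0,1] "liked" : S/S
    [1,2] "slowly" : S/PP
  [2,3] "built" : PP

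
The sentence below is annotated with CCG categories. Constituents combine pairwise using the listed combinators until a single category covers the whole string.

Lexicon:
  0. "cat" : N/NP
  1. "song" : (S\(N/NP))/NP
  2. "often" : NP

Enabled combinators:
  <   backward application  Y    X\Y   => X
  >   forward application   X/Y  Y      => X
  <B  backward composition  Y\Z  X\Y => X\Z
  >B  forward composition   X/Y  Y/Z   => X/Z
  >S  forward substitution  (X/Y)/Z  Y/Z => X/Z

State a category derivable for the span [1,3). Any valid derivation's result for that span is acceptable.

[0,3] S   <
  [0,1] "cat" : N/NP
  [1,3] S\(N/NP)   >
    [1,2] "song" : (S\(N/NP))/NP
    [2,3] "often" : NP

S\(N/NP)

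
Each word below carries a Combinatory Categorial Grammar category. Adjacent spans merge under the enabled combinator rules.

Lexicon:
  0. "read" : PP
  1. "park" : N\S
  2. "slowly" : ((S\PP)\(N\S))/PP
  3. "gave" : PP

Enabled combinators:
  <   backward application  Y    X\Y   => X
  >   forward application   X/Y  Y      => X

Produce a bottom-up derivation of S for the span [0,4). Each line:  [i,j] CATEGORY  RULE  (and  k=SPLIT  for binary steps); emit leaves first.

[0,4] S   <
  [0,1] "read" : PP
  [1,4] S\PP   <
    [1,2] "park" : N\S
    [2,4] (S\PP)\(N\S)   >
      [2,3] "slowly" : ((S\PP)\(N\S))/PP
      [3,4] "gave" : PP

[0,1] PP  lex  "read"
[1,2] N\S  lex  "park"
[2,3] ((S\PP)\(N\S))/PP  lex  "slowly"
[3,4] PP  lex  "gave"
[2,4] (S\PP)\(N\S)  >  k=3
[1,4] S\PP  <  k=2
[0,4] S  <  k=1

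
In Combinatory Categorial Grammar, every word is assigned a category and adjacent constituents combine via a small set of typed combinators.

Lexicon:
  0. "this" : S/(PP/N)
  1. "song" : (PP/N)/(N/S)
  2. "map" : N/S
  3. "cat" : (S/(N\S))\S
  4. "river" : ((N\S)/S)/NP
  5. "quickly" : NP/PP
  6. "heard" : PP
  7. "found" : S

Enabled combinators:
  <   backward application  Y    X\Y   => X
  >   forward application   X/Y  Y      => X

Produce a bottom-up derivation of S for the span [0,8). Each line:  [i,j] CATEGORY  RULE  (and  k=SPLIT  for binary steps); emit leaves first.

[0,8] S   >
  [0,4] S/(N\S)   <
    [0,3] S   >
      [0,1] "this" : S/(PP/N)
      [1,3] PP/N   >
        [1,2] "song" : (PP/N)/(N/S)
        [2,3] "map" : N/S
    [3,4] "cat" : (S/(N\S))\S
  [4,8] N\S   >
    [4,7] (N\S)/S   >
      [4,5] "river" : ((N\S)/S)/NP
      [5,7] NP   >
        [5,6] "quickly" : NP/PP
        [6,7] "heard" : PP
    [7,8] "found" : S

[0,1] S/(PP/N)  lex  "this"
[1,2] (PP/N)/(N/S)  lex  "song"
[2,3] N/S  lex  "map"
[1,3] PP/N  >  k=2
[0,3] S  >  k=1
[3,4] (S/(N\S))\S  lex  "cat"
[0,4] S/(N\S)  <  k=3
[4,5] ((N\S)/S)/NP  lex  "river"
[5,6] NP/PP  lex  "quickly"
[6,7] PP  lex  "heard"
[5,7] NP  >  k=6
[4,7] (N\S)/S  >  k=5
[7,8] S  lex  "found"
[4,8] N\S  >  k=7
[0,8] S  >  k=4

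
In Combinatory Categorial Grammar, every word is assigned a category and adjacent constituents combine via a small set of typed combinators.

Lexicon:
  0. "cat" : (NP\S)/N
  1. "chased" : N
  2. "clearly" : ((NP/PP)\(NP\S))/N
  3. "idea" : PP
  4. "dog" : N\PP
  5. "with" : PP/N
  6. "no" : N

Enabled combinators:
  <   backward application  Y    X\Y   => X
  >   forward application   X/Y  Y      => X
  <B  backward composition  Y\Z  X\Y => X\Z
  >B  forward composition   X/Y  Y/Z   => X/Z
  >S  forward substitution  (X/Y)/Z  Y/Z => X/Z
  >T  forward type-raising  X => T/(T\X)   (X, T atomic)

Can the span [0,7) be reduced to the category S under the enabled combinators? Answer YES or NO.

NO

(NP\S)/N N ((NP/PP)\(NP\S))/N PP N\PP PP/N N
CKY chart[0,7] = {N/(N\NP), NP, NP/(NP\NP), NP/(N\N), NP/(PP\PP), PP/(PP\NP), S/(S\NP)}; S ∉ chart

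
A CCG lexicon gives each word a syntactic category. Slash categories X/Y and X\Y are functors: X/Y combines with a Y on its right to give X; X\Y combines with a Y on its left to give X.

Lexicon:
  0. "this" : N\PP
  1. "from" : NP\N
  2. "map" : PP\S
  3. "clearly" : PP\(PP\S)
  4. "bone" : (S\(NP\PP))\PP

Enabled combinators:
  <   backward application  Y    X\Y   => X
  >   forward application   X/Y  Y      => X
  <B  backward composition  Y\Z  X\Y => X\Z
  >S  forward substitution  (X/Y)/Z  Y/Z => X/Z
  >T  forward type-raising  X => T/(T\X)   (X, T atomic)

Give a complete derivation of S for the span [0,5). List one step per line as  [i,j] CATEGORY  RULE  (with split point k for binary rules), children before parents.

[0,1] N\PP  lex  "this"
[1,2] NP\N  lex  "from"
[0,2] NP\PP  <B  k=1
[2,3] PP\S  lex  "map"
[3,4] PP\(PP\S)  lex  "clearly"
[2,4] PP  <  k=3
[4,5] (S\(NP\PP))\PP  lex  "bone"
[2,5] S\(NP\PP)  <  k=4
[0,5] S  <  k=2

[0,5] S   <
  [0,2] NP\PP   <B
    [0,1] "this" : N\PP
    [1,2] "from" : NP\N
  [2,5] S\(NP\PP)   <
    [2,4] PP   <
      [2,3] "map" : PP\S
      [3,4] "clearly" : PP\(PP\S)
    [4,5] "bone" : (S\(NP\PP))\PP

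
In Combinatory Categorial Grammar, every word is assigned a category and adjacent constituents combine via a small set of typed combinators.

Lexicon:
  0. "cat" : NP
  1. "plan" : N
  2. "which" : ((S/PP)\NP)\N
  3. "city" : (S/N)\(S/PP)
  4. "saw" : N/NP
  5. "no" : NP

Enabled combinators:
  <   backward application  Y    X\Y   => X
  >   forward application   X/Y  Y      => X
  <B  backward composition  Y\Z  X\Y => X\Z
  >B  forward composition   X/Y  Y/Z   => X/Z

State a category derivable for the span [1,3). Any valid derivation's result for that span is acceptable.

[0,6] S   >
  [0,4] S/N   <
    [0,3] S/PP   <
      [0,1] "cat" : NP
      [1,3] (S/PP)\NP   <
        [1,2] "plan" : N
        [2,3] "which" : ((S/PP)\NP)\N
    [3,4] "city" : (S/N)\(S/PP)
  [4,6] N   >
    [4,5] "saw" : N/NP
    [5,6] "no" : NP

(S/PP)\NP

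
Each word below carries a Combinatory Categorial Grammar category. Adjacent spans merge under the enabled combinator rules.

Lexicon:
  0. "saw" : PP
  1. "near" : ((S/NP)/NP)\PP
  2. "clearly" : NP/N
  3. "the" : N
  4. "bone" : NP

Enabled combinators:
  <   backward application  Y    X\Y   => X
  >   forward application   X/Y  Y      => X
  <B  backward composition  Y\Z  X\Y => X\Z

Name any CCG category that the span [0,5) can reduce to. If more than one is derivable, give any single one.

[0,5] S   >
  [0,4] S/NP   >
    [0,2] (S/NP)/NP   <
      [0,1] "saw" : PP
      [1,2] "near" : ((S/NP)/NP)\PP
    [2,4] NP   >
      [2,3] "clearly" : NP/N
      [3,4] "the" : N
  [4,5] "bone" : NP

S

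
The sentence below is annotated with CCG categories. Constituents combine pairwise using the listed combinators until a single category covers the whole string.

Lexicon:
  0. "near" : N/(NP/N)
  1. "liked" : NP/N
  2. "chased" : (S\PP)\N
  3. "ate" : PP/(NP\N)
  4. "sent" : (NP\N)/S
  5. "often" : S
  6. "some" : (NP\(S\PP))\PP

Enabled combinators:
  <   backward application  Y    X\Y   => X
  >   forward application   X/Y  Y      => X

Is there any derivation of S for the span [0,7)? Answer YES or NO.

NO

N/(NP/N) NP/N (S\PP)\N PP/(NP\N) (NP\N)/S S (NP\(S\PP))\PP
CKY chart[0,7] = {NP}; S ∉ chart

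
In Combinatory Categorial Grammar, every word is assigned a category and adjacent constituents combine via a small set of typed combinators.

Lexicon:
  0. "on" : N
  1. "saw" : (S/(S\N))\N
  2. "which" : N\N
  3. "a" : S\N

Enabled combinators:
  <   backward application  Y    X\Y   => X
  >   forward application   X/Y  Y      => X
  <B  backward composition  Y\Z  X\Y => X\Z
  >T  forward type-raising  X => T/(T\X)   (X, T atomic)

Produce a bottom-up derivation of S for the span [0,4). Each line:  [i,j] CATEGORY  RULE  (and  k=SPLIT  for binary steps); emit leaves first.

[0,1] N  lex  "on"
[1,2] (S/(S\N))\N  lex  "saw"
[0,2] S/(S\N)  <  k=1
[2,3] N\N  lex  "which"
[3,4] S\N  lex  "a"
[2,4] S\N  <B  k=3
[0,4] S  >  k=2

[0,4] S   >
  [0,2] S/(S\N)   <
    [0,1] "on" : N
    [1,2] "saw" : (S/(S\N))\N
  [2,4] S\N   <B
    [2,3] "which" : N\N
    [3,4] "a" : S\N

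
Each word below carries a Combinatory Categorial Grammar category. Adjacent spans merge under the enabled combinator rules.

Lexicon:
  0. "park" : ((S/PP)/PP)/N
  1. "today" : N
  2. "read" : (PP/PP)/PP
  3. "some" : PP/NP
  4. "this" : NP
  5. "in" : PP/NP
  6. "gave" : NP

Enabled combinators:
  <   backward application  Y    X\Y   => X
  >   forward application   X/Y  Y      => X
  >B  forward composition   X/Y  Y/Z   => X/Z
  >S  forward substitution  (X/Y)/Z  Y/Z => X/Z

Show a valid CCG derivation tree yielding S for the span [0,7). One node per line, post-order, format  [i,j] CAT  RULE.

[0,1] ((S/PP)/PP)/N  lex  "park"
[1,2] N  lex  "today"
[0,2] (S/PP)/PP  >  k=1
[2,3] (PP/PP)/PP  lex  "read"
[3,4] PP/NP  lex  "some"
[4,5] NP  lex  "this"
[3,5] PP  >  k=4
[2,5] PP/PP  >  k=3
[0,5] S/PP  >S  k=2
[5,6] PP/NP  lex  "in"
[6,7] NP  lex  "gave"
[5,7] PP  >  k=6
[0,7] S  >  k=5

[0,7] S   >
  [0,5] S/PP   >S
    [0,2] (S/PP)/PP   >
      [0,1] "park" : ((S/PP)/PP)/N
      [1,2] "today" : N
    [2,5] PP/PP   >
      [2,3] "read" : (PP/PP)/PP
      [3,5] PP   >
        [3,4] "some" : PP/NP
        [4,5] "this" : NP
  [5,7] PP   >
    [5,6] "in" : PP/NP
    [6,7] "gave" : NP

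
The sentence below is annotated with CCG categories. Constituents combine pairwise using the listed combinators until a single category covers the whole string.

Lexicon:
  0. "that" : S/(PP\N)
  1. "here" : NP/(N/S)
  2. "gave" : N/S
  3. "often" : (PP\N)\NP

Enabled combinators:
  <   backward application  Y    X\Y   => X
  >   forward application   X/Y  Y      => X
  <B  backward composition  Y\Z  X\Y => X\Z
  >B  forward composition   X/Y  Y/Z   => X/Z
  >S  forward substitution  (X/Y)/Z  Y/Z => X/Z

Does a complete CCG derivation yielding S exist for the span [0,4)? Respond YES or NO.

YES

[0,4] S   >
  [0,1] "that" : S/(PP\N)
  [1,4] PP\N   <
    [1,3] NP   >
      [1,2] "here" : NP/(N/S)
      [2,3] "gave" : N/S
    [3,4] "often" : (PP\N)\NP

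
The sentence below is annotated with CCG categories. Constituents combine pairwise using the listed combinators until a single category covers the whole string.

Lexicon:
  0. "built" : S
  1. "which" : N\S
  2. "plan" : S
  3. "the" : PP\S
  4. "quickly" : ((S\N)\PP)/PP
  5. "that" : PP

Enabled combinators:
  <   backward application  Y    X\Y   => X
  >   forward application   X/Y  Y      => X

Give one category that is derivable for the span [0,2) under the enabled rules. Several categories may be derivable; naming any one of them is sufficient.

N

[0,6] S   <
  [0,2] N   <
    [0,1] "built" : S
    [1,2] "which" : N\S
  [2,6] S\N   <
    [2,4] PP   <
      [2,3] "plan" : S
      [3,4] "the" : PP\S
    [4,6] (S\N)\PP   >
      [4,5] "quickly" : ((S\N)\PP)/PP
      [5,6] "that" : PP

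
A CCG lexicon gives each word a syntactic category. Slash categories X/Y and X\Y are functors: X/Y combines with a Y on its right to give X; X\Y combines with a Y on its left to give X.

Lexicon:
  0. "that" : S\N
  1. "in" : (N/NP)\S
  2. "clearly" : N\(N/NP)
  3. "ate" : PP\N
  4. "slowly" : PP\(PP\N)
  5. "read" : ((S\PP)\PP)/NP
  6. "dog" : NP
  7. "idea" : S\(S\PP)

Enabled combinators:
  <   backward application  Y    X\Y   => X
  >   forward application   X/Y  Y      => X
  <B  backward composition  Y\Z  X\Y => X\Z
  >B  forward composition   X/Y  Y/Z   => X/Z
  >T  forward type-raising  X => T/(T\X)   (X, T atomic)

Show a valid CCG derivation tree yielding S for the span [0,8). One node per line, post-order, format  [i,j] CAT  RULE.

[0,1] S\N  lex  "that"
[1,2] (N/NP)\S  lex  "in"
[2,3] N\(N/NP)  lex  "clearly"
[1,3] N\S  <B  k=2
[0,3] N\N  <B  k=1
[3,4] PP\N  lex  "ate"
[0,4] PP\N  <B  k=3
[4,5] PP\(PP\N)  lex  "slowly"
[0,5] PP  <  k=4
[5,6] ((S\PP)\PP)/NP  lex  "read"
[6,7] NP  lex  "dog"
[5,7] (S\PP)\PP  >  k=6
[0,7] S\PP  <  k=5
[7,8] S\(S\PP)  lex  "idea"
[0,8] S  <  k=7

[0,8] S   <
  [0,7] S\PP   <
    [0,5] PP   <
      [0,4] PP\N   <B
        [0,3] N\N   <B
          [0,1] "that" : S\N
          [1,3] N\S   <B
            [1,2] "in" : (N/NP)\S
            [2,3] "clearly" : N\(N/NP)
        [3,4] "ate" : PP\N
      [4,5] "slowly" : PP\(PP\N)
    [5,7] (S\PP)\PP   >
      [5,6] "read" : ((S\PP)\PP)/NP
      [6,7] "dog" : NP
  [7,8] "idea" : S\(S\PP)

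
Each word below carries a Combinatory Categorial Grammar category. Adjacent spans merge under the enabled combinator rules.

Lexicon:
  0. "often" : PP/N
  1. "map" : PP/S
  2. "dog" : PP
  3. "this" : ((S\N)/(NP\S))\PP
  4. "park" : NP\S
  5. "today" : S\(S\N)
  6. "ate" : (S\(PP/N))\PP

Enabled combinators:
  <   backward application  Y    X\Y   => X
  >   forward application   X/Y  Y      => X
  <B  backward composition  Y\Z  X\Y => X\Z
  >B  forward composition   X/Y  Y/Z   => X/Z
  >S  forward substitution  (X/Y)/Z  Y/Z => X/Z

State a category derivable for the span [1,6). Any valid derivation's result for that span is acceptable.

PP

[0,7] S   <
  [0,1] "often" : PP/N
  [1,7] S\(PP/N)   <
    [1,6] PP   >
      [1,2] "map" : PP/S
      [2,6] S   <
        [2,5] S\N   >
          [2,4] (S\N)/(NP\S)   <
            [2,3] "dog" : PP
            [3,4] "this" : ((S\N)/(NP\S))\PP
          [4,5] "park" : NP\S
        [5,6] "today" : S\(S\N)
    [6,7] "ate" : (S\(PP/N))\PP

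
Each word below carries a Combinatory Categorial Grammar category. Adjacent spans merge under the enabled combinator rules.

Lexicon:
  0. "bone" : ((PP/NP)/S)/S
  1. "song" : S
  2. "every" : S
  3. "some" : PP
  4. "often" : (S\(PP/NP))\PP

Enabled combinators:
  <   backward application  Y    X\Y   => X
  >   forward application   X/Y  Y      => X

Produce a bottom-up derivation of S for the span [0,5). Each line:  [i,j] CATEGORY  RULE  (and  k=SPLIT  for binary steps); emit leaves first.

[0,5] S   <
  [0,3] PP/NP   >
    [0,2] (PP/NP)/S   >
      [0,1] "bone" : ((PP/NP)/S)/S
      [1,2] "song" : S
    [2,3] "every" : S
  [3,5] S\(PP/NP)   <
    [3,4] "some" : PP
    [4,5] "often" : (S\(PP/NP))\PP

[0,1] ((PP/NP)/S)/S  lex  "bone"
[1,2] S  lex  "song"
[0,2] (PP/NP)/S  >  k=1
[2,3] S  lex  "every"
[0,3] PP/NP  >  k=2
[3,4] PP  lex  "some"
[4,5] (S\(PP/NP))\PP  lex  "often"
[3,5] S\(PP/NP)  <  k=4
[0,5] S  <  k=3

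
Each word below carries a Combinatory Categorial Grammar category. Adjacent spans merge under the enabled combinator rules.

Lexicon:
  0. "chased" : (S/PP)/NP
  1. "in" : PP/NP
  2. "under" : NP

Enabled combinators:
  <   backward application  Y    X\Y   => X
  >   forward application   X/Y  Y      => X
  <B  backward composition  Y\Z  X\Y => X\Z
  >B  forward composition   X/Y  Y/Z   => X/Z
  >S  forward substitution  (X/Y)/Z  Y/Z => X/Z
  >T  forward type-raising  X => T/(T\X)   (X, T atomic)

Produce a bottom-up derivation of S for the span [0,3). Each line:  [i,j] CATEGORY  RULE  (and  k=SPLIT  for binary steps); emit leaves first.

[0,1] (S/PP)/NP  lex  "chased"
[1,2] PP/NP  lex  "in"
[0,2] S/NP  >S  k=1
[2,3] NP  lex  "under"
[0,3] S  >  k=2

[0,3] S   >
  [0,2] S/NP   >S
    [0,1] "chased" : (S/PP)/NP
    [1,2] "in" : PP/NP
  [2,3] "under" : NP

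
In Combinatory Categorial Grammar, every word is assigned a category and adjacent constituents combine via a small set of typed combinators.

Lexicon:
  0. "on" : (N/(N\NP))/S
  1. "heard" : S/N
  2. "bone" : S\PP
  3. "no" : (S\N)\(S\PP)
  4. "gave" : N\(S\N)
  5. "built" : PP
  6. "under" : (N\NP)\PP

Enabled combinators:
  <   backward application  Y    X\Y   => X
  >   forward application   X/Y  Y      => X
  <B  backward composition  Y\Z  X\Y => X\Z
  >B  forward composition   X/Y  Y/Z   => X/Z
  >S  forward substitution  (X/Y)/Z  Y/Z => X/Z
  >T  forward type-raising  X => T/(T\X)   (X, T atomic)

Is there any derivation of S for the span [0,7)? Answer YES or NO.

NO

(N/(N\NP))/S S/N S\PP (S\N)\(S\PP) N\(S\N) PP (N\NP)\PP
CKY chart[0,7] = {N, N/(N\N), NP/(NP\N), PP/(PP\N), S/(S\N)}; S ∉ chart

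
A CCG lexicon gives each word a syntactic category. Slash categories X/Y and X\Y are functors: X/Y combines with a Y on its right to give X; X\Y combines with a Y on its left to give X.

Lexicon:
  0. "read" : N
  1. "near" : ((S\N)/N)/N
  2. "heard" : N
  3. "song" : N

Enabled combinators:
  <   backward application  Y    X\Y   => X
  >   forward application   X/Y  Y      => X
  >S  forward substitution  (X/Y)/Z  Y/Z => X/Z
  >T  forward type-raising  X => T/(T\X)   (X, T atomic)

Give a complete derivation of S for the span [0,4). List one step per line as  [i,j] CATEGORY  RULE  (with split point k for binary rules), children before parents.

[0,4] S   >
  [0,1] S/(S\N)   >T
    [0,1] "read" : N
  [1,4] S\N   >
    [1,3] (S\N)/N   >
      [1,2] "near" : ((S\N)/N)/N
      [2,3] "heard" : N
    [3,4] "song" : N

[0,1] N  lex  "read"
[0,1] S/(S\N)  >T
[1,2] ((S\N)/N)/N  lex  "near"
[2,3] N  lex  "heard"
[1,3] (S\N)/N  >  k=2
[3,4] N  lex  "song"
[1,4] S\N  >  k=3
[0,4] S  >  k=1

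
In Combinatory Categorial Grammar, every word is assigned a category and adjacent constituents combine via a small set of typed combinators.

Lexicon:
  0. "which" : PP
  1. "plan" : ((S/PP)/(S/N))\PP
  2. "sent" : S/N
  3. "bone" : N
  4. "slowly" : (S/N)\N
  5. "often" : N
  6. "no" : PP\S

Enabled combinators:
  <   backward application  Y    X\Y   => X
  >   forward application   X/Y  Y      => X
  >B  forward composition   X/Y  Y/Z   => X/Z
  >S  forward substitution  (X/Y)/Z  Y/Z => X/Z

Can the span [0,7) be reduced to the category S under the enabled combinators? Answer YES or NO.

[0,7] S   >
  [0,3] S/PP   >
    [0,2] (S/PP)/(S/N)   <
      [0,1] "which" : PP
      [1,2] "plan" : ((S/PP)/(S/N))\PP
    [2,3] "sent" : S/N
  [3,7] PP   <
    [3,6] S   >
      [3,5] S/N   <
        [3,4] "bone" : N
        [4,5] "slowly" : (S/N)\N
      [5,6] "often" : N
    [6,7] "no" : PP\S

YES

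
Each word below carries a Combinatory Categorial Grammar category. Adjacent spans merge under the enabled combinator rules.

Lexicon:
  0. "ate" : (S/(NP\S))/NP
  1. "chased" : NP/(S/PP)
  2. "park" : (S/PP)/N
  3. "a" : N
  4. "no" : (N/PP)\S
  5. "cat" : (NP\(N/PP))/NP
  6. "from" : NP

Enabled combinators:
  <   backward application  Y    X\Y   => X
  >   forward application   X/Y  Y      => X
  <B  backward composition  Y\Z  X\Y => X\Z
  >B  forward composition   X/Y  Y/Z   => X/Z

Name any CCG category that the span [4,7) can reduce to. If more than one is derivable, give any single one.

[0,7] S   >
  [0,4] S/(NP\S)   >
    [0,1] "ate" : (S/(NP\S))/NP
    [1,4] NP   >
      [1,2] "chased" : NP/(S/PP)
      [2,4] S/PP   >
        [2,3] "park" : (S/PP)/N
        [3,4] "a" : N
  [4,7] NP\S   <B
    [4,5] "no" : (N/PP)\S
    [5,7] NP\(N/PP)   >
      [5,6] "cat" : (NP\(N/PP))/NP
      [6,7] "from" : NP

NP\S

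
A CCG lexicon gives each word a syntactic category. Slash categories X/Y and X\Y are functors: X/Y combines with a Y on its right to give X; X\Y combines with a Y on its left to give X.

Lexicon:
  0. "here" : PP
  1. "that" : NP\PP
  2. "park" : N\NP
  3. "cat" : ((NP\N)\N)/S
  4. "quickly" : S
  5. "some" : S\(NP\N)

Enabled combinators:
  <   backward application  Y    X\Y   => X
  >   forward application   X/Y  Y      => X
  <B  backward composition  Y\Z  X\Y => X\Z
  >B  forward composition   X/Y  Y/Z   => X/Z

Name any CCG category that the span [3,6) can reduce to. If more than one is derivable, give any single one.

S\N

[0,6] S   <
  [0,2] NP   <
    [0,1] "here" : PP
    [1,2] "that" : NP\PP
  [2,6] S\NP   <B
    [2,3] "park" : N\NP
    [3,6] S\N   <B
      [3,5] (NP\N)\N   >
        [3,4] "cat" : ((NP\N)\N)/S
        [4,5] "quickly" : S
      [5,6] "some" : S\(NP\N)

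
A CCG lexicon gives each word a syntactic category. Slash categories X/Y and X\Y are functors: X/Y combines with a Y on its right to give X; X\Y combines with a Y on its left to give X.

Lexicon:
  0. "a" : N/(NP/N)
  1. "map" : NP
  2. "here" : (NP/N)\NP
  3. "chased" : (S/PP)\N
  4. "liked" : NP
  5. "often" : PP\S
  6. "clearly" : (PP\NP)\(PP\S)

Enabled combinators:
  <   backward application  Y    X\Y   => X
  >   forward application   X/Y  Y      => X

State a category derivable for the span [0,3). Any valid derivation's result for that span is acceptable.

N

[0,7] S   >
  [0,4] S/PP   <
    [0,3] N   >
      [0,1] "a" : N/(NP/N)
      [1,3] NP/N   <
        [1,2] "map" : NP
        [2,3] "here" : (NP/N)\NP
    [3,4] "chased" : (S/PP)\N
  [4,7] PP   <
    [4,5] "liked" : NP
    [5,7] PP\NP   <
      [5,6] "often" : PP\S
      [6,7] "clearly" : (PP\NP)\(PP\S)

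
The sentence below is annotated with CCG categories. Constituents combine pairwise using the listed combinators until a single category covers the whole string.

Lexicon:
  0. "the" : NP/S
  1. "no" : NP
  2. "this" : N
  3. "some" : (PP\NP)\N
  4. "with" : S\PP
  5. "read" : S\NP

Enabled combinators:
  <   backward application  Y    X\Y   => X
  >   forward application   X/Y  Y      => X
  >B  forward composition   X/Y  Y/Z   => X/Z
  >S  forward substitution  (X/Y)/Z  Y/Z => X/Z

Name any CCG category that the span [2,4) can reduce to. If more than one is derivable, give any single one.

PP\NP

[0,6] S   <
  [0,5] NP   >
    [0,1] "the" : NP/S
    [1,5] S   <
      [1,4] PP   <
        [1,2] "no" : NP
        [2,4] PP\NP   <
          [2,3] "this" : N
          [3,4] "some" : (PP\NP)\N
      [4,5] "with" : S\PP
  [5,6] "read" : S\NP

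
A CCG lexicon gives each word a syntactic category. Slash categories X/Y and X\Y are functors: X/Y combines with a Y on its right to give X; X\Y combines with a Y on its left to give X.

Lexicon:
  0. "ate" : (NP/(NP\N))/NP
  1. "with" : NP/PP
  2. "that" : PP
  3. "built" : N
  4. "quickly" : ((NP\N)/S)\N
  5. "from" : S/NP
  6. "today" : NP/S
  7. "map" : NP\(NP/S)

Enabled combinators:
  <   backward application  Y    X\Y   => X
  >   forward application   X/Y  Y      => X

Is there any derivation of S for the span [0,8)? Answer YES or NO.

(NP/(NP\N))/NP NP/PP PP N ((NP\N)/S)\N S/NP NP/S NP\(NP/S)
CKY chart[0,8] = {NP}; S ∉ chart

NO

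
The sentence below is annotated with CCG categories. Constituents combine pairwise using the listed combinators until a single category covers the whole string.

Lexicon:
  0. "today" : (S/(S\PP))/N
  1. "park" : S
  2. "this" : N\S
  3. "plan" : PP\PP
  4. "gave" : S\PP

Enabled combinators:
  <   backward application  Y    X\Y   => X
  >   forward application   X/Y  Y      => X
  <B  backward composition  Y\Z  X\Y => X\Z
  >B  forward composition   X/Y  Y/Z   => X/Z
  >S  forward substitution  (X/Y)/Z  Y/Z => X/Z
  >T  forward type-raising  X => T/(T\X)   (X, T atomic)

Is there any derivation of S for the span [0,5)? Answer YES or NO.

[0,5] S   >
  [0,3] S/(S\PP)   >
    [0,1] "today" : (S/(S\PP))/N
    [1,3] N   <
      [1,2] "park" : S
      [2,3] "this" : N\S
  [3,5] S\PP   <B
    [3,4] "plan" : PP\PP
    [4,5] "gave" : S\PP

YES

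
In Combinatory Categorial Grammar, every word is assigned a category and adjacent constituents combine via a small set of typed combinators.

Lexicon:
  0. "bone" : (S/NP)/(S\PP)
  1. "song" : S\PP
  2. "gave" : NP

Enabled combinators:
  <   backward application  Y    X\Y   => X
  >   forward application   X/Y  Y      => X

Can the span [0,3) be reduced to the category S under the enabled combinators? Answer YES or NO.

[0,3] S   >
  [0,2] S/NP   >
    [0,1] "bone" : (S/NP)/(S\PP)
    [1,2] "song" : S\PP
  [2,3] "gave" : NP

YES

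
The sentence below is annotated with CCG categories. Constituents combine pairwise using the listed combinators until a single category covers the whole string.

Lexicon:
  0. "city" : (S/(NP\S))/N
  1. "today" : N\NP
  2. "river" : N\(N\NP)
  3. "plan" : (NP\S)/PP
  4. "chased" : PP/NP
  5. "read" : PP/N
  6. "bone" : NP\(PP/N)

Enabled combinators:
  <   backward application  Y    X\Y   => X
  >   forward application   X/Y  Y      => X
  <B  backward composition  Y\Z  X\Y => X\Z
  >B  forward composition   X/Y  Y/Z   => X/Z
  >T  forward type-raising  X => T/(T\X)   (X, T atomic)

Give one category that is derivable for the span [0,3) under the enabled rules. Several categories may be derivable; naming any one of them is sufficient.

S/(NP\S)

[0,7] S   >
  [0,3] S/(NP\S)   >
    [0,1] "city" : (S/(NP\S))/N
    [1,3] N   <
      [1,2] "today" : N\NP
      [2,3] "river" : N\(N\NP)
  [3,7] NP\S   >
    [3,4] "plan" : (NP\S)/PP
    [4,7] PP   >
      [4,5] "chased" : PP/NP
      [5,7] NP   <
        [5,6] "read" : PP/N
        [6,7] "bone" : NP\(PP/N)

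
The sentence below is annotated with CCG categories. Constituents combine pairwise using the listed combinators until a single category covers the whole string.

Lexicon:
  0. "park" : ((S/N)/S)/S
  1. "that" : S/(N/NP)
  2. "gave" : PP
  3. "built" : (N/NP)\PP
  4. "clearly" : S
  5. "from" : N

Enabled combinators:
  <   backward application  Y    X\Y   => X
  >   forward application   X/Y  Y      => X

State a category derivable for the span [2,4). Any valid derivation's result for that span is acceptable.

[0,6] S   >
  [0,5] S/N   >
    [0,4] (S/N)/S   >
      [0,1] "park" : ((S/N)/S)/S
      [1,4] S   >
        [1,2] "that" : S/(N/NP)
        [2,4] N/NP   <
          [2,3] "gave" : PP
          [3,4] "built" : (N/NP)\PP
    [4,5] "clearly" : S
  [5,6] "from" : N

N/NP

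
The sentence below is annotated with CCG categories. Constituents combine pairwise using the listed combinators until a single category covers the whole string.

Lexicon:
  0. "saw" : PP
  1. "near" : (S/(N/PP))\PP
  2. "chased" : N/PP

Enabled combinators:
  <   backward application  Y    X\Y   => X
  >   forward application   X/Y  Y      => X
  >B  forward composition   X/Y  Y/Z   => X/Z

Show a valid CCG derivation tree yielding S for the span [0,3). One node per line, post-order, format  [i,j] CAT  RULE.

[0,3] S   >
  [0,2] S/(N/PP)   <
    [0,1] "saw" : PP
    [1,2] "near" : (S/(N/PP))\PP
  [2,3] "chased" : N/PP

[0,1] PP  lex  "saw"
[1,2] (S/(N/PP))\PP  lex  "near"
[0,2] S/(N/PP)  <  k=1
[2,3] N/PP  lex  "chased"
[0,3] S  >  k=2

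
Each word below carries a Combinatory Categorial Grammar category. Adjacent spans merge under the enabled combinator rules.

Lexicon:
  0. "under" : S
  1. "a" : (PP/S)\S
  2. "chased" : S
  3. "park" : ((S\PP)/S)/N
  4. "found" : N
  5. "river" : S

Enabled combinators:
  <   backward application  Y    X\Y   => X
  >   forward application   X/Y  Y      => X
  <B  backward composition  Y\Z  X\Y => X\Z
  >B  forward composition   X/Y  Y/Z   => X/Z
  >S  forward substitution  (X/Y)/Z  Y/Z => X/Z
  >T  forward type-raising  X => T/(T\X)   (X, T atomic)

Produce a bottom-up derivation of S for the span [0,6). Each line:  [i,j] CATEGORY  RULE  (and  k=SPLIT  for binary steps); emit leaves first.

[0,1] S  lex  "under"
[1,2] (PP/S)\S  lex  "a"
[0,2] PP/S  <  k=1
[2,3] S  lex  "chased"
[0,3] PP  >  k=2
[3,4] ((S\PP)/S)/N  lex  "park"
[4,5] N  lex  "found"
[3,5] (S\PP)/S  >  k=4
[5,6] S  lex  "river"
[3,6] S\PP  >  k=5
[0,6] S  <  k=3

[0,6] S   <
  [0,3] PP   >
    [0,2] PP/S   <
      [0,1] "under" : S
      [1,2] "a" : (PP/S)\S
    [2,3] "chased" : S
  [3,6] S\PP   >
    [3,5] (S\PP)/S   >
      [3,4] "park" : ((S\PP)/S)/N
      [4,5] "found" : N
    [5,6] "river" : S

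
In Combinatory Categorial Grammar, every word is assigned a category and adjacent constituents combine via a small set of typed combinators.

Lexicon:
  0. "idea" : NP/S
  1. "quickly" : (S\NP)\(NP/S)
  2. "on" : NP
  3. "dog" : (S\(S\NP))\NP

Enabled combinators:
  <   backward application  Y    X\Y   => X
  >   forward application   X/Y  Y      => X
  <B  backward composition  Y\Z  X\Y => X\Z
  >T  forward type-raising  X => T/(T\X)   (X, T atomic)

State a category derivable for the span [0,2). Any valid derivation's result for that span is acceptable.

S\NP

[0,4] S   <
  [0,2] S\NP   <
    [0,1] "idea" : NP/S
    [1,2] "quickly" : (S\NP)\(NP/S)
  [2,4] S\(S\NP)   <
    [2,3] "on" : NP
    [3,4] "dog" : (S\(S\NP))\NP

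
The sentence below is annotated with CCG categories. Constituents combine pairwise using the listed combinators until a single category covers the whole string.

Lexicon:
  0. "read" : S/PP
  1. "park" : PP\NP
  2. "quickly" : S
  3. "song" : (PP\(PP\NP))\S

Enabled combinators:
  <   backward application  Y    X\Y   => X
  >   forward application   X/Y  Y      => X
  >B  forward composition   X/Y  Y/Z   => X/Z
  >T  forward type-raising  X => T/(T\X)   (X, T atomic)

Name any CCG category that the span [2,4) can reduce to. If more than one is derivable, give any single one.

PP\(PP\NP)

[0,4] S   >
  [0,1] "read" : S/PP
  [1,4] PP   <
    [1,2] "park" : PP\NP
    [2,4] PP\(PP\NP)   <
      [2,3] "quickly" : S
      [3,4] "song" : (PP\(PP\NP))\S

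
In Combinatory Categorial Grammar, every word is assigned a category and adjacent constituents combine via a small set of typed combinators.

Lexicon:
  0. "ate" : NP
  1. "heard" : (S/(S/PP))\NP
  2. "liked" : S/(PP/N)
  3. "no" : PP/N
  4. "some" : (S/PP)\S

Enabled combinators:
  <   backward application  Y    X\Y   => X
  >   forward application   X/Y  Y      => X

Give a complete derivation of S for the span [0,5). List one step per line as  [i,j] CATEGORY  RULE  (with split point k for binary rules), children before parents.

[0,1] NP  lex  "ate"
[1,2] (S/(S/PP))\NP  lex  "heard"
[0,2] S/(S/PP)  <  k=1
[2,3] S/(PP/N)  lex  "liked"
[3,4] PP/N  lex  "no"
[2,4] S  >  k=3
[4,5] (S/PP)\S  lex  "some"
[2,5] S/PP  <  k=4
[0,5] S  >  k=2

[0,5] S   >
  [0,2] S/(S/PP)   <
    [0,1] "ate" : NP
    [1,2] "heard" : (S/(S/PP))\NP
  [2,5] S/PP   <
    [2,4] S   >
      [2,3] "liked" : S/(PP/N)
      [3,4] "no" : PP/N
    [4,5] "some" : (S/PP)\S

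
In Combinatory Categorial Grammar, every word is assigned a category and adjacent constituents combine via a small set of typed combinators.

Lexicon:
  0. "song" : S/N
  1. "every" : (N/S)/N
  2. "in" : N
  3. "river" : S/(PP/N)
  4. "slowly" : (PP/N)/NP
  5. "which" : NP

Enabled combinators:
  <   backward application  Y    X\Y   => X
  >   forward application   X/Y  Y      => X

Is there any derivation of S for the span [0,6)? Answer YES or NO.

YES

[0,6] S   >
  [0,1] "song" : S/N
  [1,6] N   >
    [1,3] N/S   >
      [1,2] "every" : (N/S)/N
      [2,3] "in" : N
    [3,6] S   >
      [3,4] "river" : S/(PP/N)
      [4,6] PP/N   >
        [4,5] "slowly" : (PP/N)/NP
        [5,6] "which" : NP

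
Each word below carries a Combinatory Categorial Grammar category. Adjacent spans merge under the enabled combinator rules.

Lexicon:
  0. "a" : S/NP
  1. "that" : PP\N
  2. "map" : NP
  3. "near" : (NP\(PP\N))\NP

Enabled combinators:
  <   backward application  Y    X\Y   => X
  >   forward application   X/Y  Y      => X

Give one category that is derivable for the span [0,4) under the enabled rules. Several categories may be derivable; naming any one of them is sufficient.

S

[0,4] S   >
  [0,1] "a" : S/NP
  [1,4] NP   <
    [1,2] "that" : PP\N
    [2,4] NP\(PP\N)   <
      [2,3] "map" : NP
      [3,4] "near" : (NP\(PP\N))\NP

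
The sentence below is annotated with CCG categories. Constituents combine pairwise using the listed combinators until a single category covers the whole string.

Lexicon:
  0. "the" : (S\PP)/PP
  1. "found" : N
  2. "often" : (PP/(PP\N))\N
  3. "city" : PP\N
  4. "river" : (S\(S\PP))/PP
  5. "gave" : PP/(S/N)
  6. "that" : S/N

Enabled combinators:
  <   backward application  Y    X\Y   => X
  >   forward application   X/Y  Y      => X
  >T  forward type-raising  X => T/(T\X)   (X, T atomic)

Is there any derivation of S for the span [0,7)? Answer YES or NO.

[0,7] S   <
  [0,4] S\PP   >
    [0,1] "the" : (S\PP)/PP
    [1,4] PP   >
      [1,3] PP/(PP\N)   <
        [1,2] "found" : N
        [2,3] "often" : (PP/(PP\N))\N
      [3,4] "city" : PP\N
  [4,7] S\(S\PP)   >
    [4,5] "river" : (S\(S\PP))/PP
    [5,7] PP   >
      [5,6] "gave" : PP/(S/N)
      [6,7] "that" : S/N

YES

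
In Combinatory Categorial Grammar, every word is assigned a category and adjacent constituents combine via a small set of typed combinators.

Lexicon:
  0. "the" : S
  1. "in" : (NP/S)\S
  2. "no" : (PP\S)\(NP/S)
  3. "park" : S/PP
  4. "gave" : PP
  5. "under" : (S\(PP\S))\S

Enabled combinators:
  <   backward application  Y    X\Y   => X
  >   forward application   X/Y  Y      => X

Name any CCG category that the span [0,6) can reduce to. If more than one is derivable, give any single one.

[0,6] S   <
  [0,3] PP\S   <
    [0,2] NP/S   <
      [0,1] "the" : S
      [1,2] "in" : (NP/S)\S
    [2,3] "no" : (PP\S)\(NP/S)
  [3,6] S\(PP\S)   <
    [3,5] S   >
      [3,4] "park" : S/PP
      [4,5] "gave" : PP
    [5,6] "under" : (S\(PP\S))\S

S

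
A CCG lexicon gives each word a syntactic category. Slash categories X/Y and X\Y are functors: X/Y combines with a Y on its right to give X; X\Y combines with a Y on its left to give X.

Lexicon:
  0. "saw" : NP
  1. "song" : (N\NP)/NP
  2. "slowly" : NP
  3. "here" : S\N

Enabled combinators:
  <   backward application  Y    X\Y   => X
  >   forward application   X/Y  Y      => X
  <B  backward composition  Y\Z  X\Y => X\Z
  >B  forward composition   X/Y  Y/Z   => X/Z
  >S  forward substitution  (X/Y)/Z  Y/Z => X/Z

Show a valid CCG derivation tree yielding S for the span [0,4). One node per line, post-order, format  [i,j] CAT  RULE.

[0,1] NP  lex  "saw"
[1,2] (N\NP)/NP  lex  "song"
[2,3] NP  lex  "slowly"
[1,3] N\NP  >  k=2
[0,3] N  <  k=1
[3,4] S\N  lex  "here"
[0,4] S  <  k=3

[0,4] S   <
  [0,3] N   <
    [0,1] "saw" : NP
    [1,3] N\NP   >
      [1,2] "song" : (N\NP)/NP
      [2,3] "slowly" : NP
  [3,4] "here" : S\N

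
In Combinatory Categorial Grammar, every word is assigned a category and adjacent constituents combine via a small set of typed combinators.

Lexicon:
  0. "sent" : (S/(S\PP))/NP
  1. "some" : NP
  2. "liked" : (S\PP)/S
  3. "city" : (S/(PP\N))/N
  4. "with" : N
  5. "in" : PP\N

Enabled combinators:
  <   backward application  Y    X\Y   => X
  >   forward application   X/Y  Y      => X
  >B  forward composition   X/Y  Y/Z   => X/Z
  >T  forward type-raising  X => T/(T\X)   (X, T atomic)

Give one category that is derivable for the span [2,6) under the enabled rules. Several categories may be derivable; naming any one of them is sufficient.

[0,6] S   >
  [0,2] S/(S\PP)   >
    [0,1] "sent" : (S/(S\PP))/NP
    [1,2] "some" : NP
  [2,6] S\PP   >
    [2,3] "liked" : (S\PP)/S
    [3,6] S   >
      [3,5] S/(PP\N)   >
        [3,4] "city" : (S/(PP\N))/N
        [4,5] "with" : N
      [5,6] "in" : PP\N

S\PP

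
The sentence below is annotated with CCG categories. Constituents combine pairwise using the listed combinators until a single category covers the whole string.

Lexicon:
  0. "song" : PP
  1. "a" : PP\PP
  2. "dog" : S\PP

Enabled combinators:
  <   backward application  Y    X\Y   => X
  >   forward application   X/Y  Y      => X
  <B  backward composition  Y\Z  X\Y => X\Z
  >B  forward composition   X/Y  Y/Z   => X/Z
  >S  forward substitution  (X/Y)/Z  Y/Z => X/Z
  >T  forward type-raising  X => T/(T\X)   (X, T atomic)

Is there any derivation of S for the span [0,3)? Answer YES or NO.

[0,3] S   <
  [0,1] "song" : PP
  [1,3] S\PP   <B
    [1,2] "a" : PP\PP
    [2,3] "dog" : S\PP

YES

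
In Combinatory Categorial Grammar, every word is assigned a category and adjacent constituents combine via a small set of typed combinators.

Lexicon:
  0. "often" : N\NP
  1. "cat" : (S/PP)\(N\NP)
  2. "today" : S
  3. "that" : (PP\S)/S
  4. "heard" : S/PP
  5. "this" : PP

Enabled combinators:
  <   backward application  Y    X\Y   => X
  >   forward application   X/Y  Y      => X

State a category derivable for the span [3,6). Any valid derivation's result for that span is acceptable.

PP\S

[0,6] S   >
  [0,2] S/PP   <
    [0,1] "often" : N\NP
    [1,2] "cat" : (S/PP)\(N\NP)
  [2,6] PP   <
    [2,3] "today" : S
    [3,6] PP\S   >
      [3,4] "that" : (PP\S)/S
      [4,6] S   >
        [4,5] "heard" : S/PP
        [5,6] "this" : PP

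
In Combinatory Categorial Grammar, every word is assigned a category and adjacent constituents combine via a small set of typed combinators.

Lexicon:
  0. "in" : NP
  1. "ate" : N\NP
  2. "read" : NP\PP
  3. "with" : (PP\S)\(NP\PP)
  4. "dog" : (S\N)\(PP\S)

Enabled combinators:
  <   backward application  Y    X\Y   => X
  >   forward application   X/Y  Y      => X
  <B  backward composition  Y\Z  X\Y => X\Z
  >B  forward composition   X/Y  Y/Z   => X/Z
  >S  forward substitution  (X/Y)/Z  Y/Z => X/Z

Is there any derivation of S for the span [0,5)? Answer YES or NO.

[0,5] S   <
  [0,2] N   <
    [0,1] "in" : NP
    [1,2] "ate" : N\NP
  [2,5] S\N   <
    [2,4] PP\S   <
      [2,3] "read" : NP\PP
      [3,4] "with" : (PP\S)\(NP\PP)
    [4,5] "dog" : (S\N)\(PP\S)

YES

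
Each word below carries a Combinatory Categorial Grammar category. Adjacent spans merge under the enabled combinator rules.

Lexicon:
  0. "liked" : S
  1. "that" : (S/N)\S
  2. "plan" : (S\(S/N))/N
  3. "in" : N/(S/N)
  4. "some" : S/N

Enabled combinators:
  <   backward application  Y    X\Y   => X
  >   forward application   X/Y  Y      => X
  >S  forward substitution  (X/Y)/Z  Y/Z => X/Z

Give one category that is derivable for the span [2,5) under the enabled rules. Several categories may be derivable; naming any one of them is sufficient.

[0,5] S   <
  [0,2] S/N   <
    [0,1] "liked" : S
    [1,2] "that" : (S/N)\S
  [2,5] S\(S/N)   >
    [2,3] "plan" : (S\(S/N))/N
    [3,5] N   >
      [3,4] "in" : N/(S/N)
      [4,5] "some" : S/N

S\(S/N)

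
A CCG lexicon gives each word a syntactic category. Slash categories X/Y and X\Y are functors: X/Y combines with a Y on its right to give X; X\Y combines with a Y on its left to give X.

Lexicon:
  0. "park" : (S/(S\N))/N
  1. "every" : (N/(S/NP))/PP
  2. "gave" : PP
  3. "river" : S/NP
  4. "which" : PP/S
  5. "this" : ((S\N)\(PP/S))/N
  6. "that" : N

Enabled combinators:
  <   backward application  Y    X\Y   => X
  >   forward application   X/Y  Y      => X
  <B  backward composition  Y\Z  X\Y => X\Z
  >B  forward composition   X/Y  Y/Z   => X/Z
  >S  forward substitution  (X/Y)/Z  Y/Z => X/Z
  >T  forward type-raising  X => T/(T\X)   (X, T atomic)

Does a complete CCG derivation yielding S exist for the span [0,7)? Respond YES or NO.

[0,7] S   >
  [0,4] S/(S\N)   >
    [0,1] "park" : (S/(S\N))/N
    [1,4] N   >
      [1,3] N/(S/NP)   >
        [1,2] "every" : (N/(S/NP))/PP
        [2,3] "gave" : PP
      [3,4] "river" : S/NP
  [4,7] S\N   <
    [4,5] "which" : PP/S
    [5,7] (S\N)\(PP/S)   >
      [5,6] "this" : ((S\N)\(PP/S))/N
      [6,7] "that" : N

YES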